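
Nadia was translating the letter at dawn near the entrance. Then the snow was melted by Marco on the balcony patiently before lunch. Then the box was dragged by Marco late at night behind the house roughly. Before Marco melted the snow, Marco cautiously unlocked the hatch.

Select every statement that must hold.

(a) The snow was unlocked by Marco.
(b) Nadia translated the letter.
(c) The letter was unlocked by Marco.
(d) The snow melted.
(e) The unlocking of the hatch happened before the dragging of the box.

(d), (e)

(a) Not entailed — Marco unlocked the hatch, not the snow; the snow belongs to the melting event.
(b) Not entailed — 'was translating' is progressive on an accomplishment; it does not entail the completed 'translated'.
(c) Not entailed — Marco unlocked the hatch, not the letter; the letter belongs to the translating event.
(d) Entailed — 'Marco melted the snow' is causative; it entails the inchoative 'the snow melted'.
(e) Entailed — the narrative places the unlocking before the dragging.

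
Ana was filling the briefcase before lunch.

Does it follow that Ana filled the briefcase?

'was filling' is progressive; for an accomplishment like 'fill the briefcase', it doesn't entail completion.

no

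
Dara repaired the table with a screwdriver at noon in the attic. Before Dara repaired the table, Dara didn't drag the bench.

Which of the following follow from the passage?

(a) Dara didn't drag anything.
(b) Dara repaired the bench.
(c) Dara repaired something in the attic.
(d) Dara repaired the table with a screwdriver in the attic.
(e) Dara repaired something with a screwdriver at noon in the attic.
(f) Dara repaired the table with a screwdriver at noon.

(c), (d), (e), (f)

(a) Not entailed — the original only denies this specific event; Dara may have dragged something else.
(b) Not entailed — Dara repaired the table, not the bench; the bench belongs to the dragging event.
(c) Entailed — dropping 'at noon', 'with a screwdriver' and generalizing the patient leaves a sub-description the original still satisfies.
(d) Entailed — the original entails any weakening of itself; this just drops 'at noon'.
(e) Entailed — every conjunct here is already in the original repairing event.
(f) Entailed — this follows by dropping conjuncts from the repairing event's description.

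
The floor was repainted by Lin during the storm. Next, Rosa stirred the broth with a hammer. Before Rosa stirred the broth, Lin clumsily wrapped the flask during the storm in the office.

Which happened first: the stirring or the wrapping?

The connectives place the wrapping before the stirring.

the wrapping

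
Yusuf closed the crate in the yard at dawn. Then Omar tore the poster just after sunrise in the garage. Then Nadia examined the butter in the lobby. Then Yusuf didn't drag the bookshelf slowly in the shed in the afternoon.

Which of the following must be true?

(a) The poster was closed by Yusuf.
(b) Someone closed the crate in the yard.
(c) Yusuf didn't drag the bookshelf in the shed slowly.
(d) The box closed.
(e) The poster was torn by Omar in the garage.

(b), (e)

(a) Not entailed — Yusuf closed the crate, not the poster; the poster belongs to the tearing event.
(b) Entailed — dropping 'at dawn' and generalizing the agent leaves a sub-description the original still satisfies.
(c) Not entailed — dropping 'in the afternoon' under negation is not valid — the original leaves open that Yusuf dragged the bookshelf some other way.
(d) Not entailed — the crate is what closed, not the box.
(e) Entailed — the original entails any weakening of itself; this just drops 'just after sunrise'.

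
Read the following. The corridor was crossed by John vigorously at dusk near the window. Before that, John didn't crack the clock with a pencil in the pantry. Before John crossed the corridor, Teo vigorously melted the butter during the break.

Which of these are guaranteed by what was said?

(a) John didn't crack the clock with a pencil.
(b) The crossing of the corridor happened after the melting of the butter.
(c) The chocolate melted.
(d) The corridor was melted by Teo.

(b)

(a) Not entailed — dropping 'in the pantry' under negation is not valid — the original leaves open that John cracked the clock some other way.
(b) Entailed — the narrative places the melting before the crossing.
(c) Not entailed — the butter is what melted, not the chocolate.
(d) Not entailed — Teo melted the butter, not the corridor; the corridor belongs to the crossing event.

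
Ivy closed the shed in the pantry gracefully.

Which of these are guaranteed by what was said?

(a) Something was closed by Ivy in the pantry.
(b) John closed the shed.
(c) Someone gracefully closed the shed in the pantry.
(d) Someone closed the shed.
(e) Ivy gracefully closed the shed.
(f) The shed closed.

(a), (c), (d), (e), (f)

(a) Entailed — dropping 'gracefully' and generalizing the patient leaves a sub-description the original still satisfies.
(b) Not entailed — the passage has Ivy closing the shed, not John.
(c) Entailed — generalizing the agent leaves a sub-description the original still satisfies.
(d) Entailed — the original entails any weakening of itself; this just drops 'gracefully', 'in the pantry' and generalizes the agent.
(e) Entailed — dropping 'in the pantry' leaves a sub-description the original still satisfies.
(f) Entailed — 'Ivy closed the shed' is causative; it entails the inchoative 'the shed closed'.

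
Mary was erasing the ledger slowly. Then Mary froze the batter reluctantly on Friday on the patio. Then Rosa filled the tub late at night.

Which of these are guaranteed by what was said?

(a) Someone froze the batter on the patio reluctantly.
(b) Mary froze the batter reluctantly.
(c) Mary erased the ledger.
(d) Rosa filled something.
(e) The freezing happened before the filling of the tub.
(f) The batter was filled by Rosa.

(a), (b), (d), (e)

(a) Entailed — this follows by dropping conjuncts from the freezing event's description.
(b) Entailed — every conjunct here is already in the original freezing event.
(c) Not entailed — 'was erasing' is progressive on an accomplishment; it does not entail the completed 'erased'.
(d) Entailed — this follows by dropping conjuncts from the filling event's description.
(e) Entailed — the narrative places the freezing before the filling.
(f) Not entailed — Rosa filled the tub, not the batter; the batter belongs to the freezing event.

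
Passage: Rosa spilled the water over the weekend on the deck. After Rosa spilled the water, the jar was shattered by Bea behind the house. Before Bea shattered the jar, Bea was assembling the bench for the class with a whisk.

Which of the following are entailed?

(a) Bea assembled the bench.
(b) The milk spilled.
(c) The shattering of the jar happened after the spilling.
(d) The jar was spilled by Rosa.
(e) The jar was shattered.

(a) Not entailed — 'was assembling' is progressive on an accomplishment; it does not entail the completed 'assembled'.
(b) Not entailed — the water is what spilled, not the milk.
(c) Entailed — the narrative places the spilling before the shattering.
(d) Not entailed — Rosa spilled the water, not the jar; the jar belongs to the shattering event.
(e) Entailed — dropping 'behind the house' and generalizing the agent leaves a sub-description the original still satisfies.

(c), (e)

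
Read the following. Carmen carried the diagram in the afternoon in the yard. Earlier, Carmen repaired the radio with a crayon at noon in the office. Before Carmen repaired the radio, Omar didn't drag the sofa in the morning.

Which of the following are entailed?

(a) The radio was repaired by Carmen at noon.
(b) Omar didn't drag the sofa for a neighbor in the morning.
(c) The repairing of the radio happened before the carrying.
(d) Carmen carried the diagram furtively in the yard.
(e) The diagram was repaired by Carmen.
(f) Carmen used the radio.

(a), (b), (c)

(a) Entailed — the original entails any weakening of itself; this just drops 'with a crayon', 'in the office'.
(b) Entailed — under negation, adding a further restriction is entailed: if no such dragging event occurred, none occurred for a neighbor either.
(c) Entailed — the narrative places the repairing before the carrying.
(d) Not entailed — 'furtively' adds information not in the original event.
(e) Not entailed — Carmen repaired the radio, not the diagram; the diagram belongs to the carrying event.
(f) Not entailed — the radio is the patient, not an instrument — Carmen used a crayon.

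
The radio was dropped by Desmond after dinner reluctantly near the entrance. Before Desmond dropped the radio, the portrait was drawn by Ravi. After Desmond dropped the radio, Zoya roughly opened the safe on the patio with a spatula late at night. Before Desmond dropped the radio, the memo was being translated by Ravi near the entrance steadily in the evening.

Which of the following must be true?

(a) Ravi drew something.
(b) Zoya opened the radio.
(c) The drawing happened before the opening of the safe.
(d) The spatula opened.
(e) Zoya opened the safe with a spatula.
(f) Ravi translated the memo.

(a), (c), (e)

(a) Entailed — every conjunct here is already in the original drawing event.
(b) Not entailed — Zoya opened the safe, not the radio; the radio belongs to the dropping event.
(c) Entailed — the narrative places the drawing before the opening.
(d) Not entailed — the safe is what opened, not the spatula.
(e) Entailed — dropping 'on the patio', 'late at night', 'roughly' leaves a sub-description the original still satisfies.
(f) Not entailed — 'was translating' is progressive on an accomplishment; it does not entail the completed 'translated'.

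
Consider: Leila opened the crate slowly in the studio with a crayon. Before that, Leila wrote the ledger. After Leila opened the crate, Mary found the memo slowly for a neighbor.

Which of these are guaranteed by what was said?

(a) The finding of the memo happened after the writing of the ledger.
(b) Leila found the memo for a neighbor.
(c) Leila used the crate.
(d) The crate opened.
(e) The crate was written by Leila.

(a), (d)

(a) Entailed — the narrative places the writing before the finding.
(b) Not entailed — the passage has Mary finding the memo, not Leila.
(c) Not entailed — the crate is the patient, not an instrument — Leila used a crayon.
(d) Entailed — 'Leila opened the crate' is causative; it entails the inchoative 'the crate opened'.
(e) Not entailed — Leila wrote the ledger, not the crate; the crate belongs to the opening event.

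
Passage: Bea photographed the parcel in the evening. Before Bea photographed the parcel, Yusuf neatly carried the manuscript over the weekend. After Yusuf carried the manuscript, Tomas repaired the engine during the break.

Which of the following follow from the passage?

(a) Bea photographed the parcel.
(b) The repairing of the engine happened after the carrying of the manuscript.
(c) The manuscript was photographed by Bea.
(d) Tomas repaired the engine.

(a) Entailed — dropping 'in the evening' leaves a sub-description the original still satisfies.
(b) Entailed — the narrative places the carrying before the repairing.
(c) Not entailed — Bea photographed the parcel, not the manuscript; the manuscript belongs to the carrying event.
(d) Entailed — dropping 'during the break' leaves a sub-description the original still satisfies.

(a), (b), (d)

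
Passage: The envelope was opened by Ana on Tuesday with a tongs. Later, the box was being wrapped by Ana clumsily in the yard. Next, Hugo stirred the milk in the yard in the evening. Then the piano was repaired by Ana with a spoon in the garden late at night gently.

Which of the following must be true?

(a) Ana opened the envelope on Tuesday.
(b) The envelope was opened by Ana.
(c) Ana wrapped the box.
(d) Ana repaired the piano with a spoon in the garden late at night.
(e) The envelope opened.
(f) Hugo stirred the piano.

(a), (b), (d), (e)

(a) Entailed — the original entails any weakening of itself; this just drops 'with a tongs'.
(b) Entailed — every conjunct here is already in the original opening event.
(c) Not entailed — 'was wrapping' is progressive on an accomplishment; it does not entail the completed 'wrapped'.
(d) Entailed — the original entails any weakening of itself; this just drops 'gently'.
(e) Entailed — 'Ana opened the envelope' is causative; it entails the inchoative 'the envelope opened'.
(f) Not entailed — Hugo stirred the milk, not the piano; the piano belongs to the repairing event.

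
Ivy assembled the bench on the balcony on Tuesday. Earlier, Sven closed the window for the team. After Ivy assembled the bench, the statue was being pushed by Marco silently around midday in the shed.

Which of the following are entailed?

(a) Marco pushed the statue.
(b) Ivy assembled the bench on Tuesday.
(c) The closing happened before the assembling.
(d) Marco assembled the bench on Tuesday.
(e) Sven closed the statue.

(a) Entailed — 'push' is an activity; 'was pushing' entails that some pushing happened, so 'pushed' holds.
(b) Entailed — dropping 'on the balcony' leaves a sub-description the original still satisfies.
(c) Entailed — the narrative places the closing before the assembling.
(d) Not entailed — the passage has Ivy assembling the bench, not Marco.
(e) Not entailed — Sven closed the window, not the statue; the statue belongs to the pushing event.

(a), (b), (c)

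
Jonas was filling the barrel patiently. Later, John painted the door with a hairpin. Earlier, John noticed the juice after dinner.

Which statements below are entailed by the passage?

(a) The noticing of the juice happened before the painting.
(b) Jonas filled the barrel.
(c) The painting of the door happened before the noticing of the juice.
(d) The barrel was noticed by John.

(a)

(a) Entailed — the narrative places the noticing before the painting.
(b) Not entailed — 'was filling' is progressive on an accomplishment; it does not entail the completed 'filled'.
(c) Not entailed — the narrative places the noticing before the painting, not after.
(d) Not entailed — John noticed the juice, not the barrel; the barrel belongs to the filling event.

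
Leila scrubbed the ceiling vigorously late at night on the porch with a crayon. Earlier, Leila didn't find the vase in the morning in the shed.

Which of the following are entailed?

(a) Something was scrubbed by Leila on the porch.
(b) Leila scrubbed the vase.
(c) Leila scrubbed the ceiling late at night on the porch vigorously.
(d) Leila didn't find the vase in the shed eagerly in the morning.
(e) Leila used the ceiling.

(a), (c), (d)

(a) Entailed — the original entails any weakening of itself; this just drops 'vigorously', 'with a crayon', 'late at night' and generalizes the patient.
(b) Not entailed — Leila scrubbed the ceiling, not the vase; the vase belongs to the finding event.
(c) Entailed — every conjunct here is already in the original scrubbing event.
(d) Entailed — under negation, adding a further restriction is entailed: if no such finding event occurred, none occurred eagerly either.
(e) Not entailed — the ceiling is the patient, not an instrument — Leila used a crayon.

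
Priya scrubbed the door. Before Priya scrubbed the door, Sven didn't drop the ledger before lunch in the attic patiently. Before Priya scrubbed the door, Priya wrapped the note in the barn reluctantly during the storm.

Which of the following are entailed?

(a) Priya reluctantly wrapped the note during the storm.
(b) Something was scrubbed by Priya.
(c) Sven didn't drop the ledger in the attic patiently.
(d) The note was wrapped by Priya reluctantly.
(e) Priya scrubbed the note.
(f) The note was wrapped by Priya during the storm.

(a), (b), (d), (f)

(a) Entailed — this follows by dropping conjuncts from the wrapping event's description.
(b) Entailed — generalizing the patient leaves a sub-description the original still satisfies.
(c) Not entailed — dropping 'before lunch' under negation is not valid — the original leaves open that Sven dropped the ledger some other way.
(d) Entailed — dropping 'in the barn', 'during the storm' leaves a sub-description the original still satisfies.
(e) Not entailed — Priya scrubbed the door, not the note; the note belongs to the wrapping event.
(f) Entailed — dropping 'in the barn', 'reluctantly' leaves a sub-description the original still satisfies.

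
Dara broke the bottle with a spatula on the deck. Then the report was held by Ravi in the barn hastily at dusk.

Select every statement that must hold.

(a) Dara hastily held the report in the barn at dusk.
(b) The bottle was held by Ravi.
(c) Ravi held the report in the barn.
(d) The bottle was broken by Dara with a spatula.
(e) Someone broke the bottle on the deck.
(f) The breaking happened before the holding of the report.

(c), (d), (e), (f)

(a) Not entailed — the passage has Ravi holding the report, not Dara.
(b) Not entailed — Ravi held the report, not the bottle; the bottle belongs to the breaking event.
(c) Entailed — dropping 'hastily', 'at dusk' leaves a sub-description the original still satisfies.
(d) Entailed — this follows by dropping conjuncts from the breaking event's description.
(e) Entailed — this follows by dropping conjuncts from the breaking event's description.
(f) Entailed — the narrative places the breaking before the holding.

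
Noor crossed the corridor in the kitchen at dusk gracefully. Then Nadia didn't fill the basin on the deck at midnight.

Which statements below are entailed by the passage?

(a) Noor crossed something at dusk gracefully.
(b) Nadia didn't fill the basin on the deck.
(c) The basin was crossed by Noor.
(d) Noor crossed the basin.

(a) Entailed — dropping 'in the kitchen' and generalizing the patient leaves a sub-description the original still satisfies.
(b) Not entailed — dropping 'at midnight' under negation is not valid — the original leaves open that Nadia filled the basin some other way.
(c) Not entailed — Noor crossed the corridor, not the basin; the basin belongs to the filling event.
(d) Not entailed — Noor crossed the corridor, not the basin; the basin belongs to the filling event.

(a)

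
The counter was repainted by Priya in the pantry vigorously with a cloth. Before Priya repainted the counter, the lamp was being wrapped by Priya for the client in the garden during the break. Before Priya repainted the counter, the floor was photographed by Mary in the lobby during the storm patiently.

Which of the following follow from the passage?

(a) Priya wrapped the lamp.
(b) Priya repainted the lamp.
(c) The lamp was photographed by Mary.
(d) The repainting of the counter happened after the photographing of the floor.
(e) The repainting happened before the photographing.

(d)

(a) Not entailed — 'was wrapping' is progressive on an accomplishment; it does not entail the completed 'wrapped'.
(b) Not entailed — Priya repainted the counter, not the lamp; the lamp belongs to the wrapping event.
(c) Not entailed — Mary photographed the floor, not the lamp; the lamp belongs to the wrapping event.
(d) Entailed — the narrative places the photographing before the repainting.
(e) Not entailed — the narrative places the photographing before the repainting, not after.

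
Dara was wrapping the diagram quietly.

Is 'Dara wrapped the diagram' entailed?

'was wrapping' is progressive; for an accomplishment like 'wrap the diagram', it doesn't entail completion.

no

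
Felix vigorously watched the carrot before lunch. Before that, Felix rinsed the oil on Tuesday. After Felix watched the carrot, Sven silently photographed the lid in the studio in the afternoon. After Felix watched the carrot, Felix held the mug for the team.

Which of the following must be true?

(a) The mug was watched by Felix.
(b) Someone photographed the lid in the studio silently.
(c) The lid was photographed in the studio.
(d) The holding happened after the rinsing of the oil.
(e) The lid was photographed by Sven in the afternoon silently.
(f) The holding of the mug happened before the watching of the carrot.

(b), (c), (d), (e)

(a) Not entailed — Felix watched the carrot, not the mug; the mug belongs to the holding event.
(b) Entailed — every conjunct here is already in the original photographing event.
(c) Entailed — the original entails any weakening of itself; this just drops 'silently', 'in the afternoon' and generalizes the agent.
(d) Entailed — the narrative places the rinsing before the holding.
(e) Entailed — this follows by dropping conjuncts from the photographing event's description.
(f) Not entailed — the narrative places the watching before the holding, not after.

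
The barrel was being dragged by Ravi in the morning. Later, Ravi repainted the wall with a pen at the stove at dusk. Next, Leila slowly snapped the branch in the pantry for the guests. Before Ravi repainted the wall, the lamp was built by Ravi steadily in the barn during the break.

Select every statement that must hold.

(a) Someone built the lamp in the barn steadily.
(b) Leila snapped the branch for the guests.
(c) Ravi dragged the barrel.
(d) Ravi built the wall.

(a) Entailed — every conjunct here is already in the original building event.
(b) Entailed — the original entails any weakening of itself; this just drops 'in the pantry', 'slowly'.
(c) Entailed — 'drag' is an activity; 'was dragging' entails that some dragging happened, so 'dragged' holds.
(d) Not entailed — Ravi built the lamp, not the wall; the wall belongs to the repainting event.

(a), (b), (c)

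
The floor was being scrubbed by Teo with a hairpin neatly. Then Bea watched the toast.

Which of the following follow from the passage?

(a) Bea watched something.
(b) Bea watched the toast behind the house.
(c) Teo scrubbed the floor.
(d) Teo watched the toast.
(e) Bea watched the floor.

(a) Entailed — the original entails any weakening of itself; this just generalizes the patient.
(b) Not entailed — 'behind the house' adds information not in the original event.
(c) Entailed — 'scrub' is an activity; 'was scrubbing' entails that some scrubbing happened, so 'scrubbed' holds.
(d) Not entailed — the passage has Bea watching the toast, not Teo.
(e) Not entailed — Bea watched the toast, not the floor; the floor belongs to the scrubbing event.

(a), (c)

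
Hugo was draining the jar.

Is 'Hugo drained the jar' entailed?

no

'was draining' is progressive; for an accomplishment like 'drain the jar', it doesn't entail completion.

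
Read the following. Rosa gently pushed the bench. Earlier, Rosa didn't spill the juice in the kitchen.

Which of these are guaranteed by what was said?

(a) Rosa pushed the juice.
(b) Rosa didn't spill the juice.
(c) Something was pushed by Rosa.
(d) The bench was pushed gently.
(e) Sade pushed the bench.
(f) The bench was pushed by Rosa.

(a) Not entailed — Rosa pushed the bench, not the juice; the juice belongs to the spilling event.
(b) Not entailed — dropping 'in the kitchen' under negation is not valid — the original leaves open that Rosa spilled the juice some other way.
(c) Entailed — the original entails any weakening of itself; this just drops 'gently' and generalizes the patient.
(d) Entailed — generalizing the agent leaves a sub-description the original still satisfies.
(e) Not entailed — the passage has Rosa pushing the bench, not Sade.
(f) Entailed — the original entails any weakening of itself; this just drops 'gently'.

(c), (d), (f)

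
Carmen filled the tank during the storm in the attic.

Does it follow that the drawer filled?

Nothing is said about any drawer; only the tank is affected.

no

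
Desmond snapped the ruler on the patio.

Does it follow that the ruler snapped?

yes

'Desmond snapped the ruler' is the causative; it entails the inchoative 'the ruler snapped'.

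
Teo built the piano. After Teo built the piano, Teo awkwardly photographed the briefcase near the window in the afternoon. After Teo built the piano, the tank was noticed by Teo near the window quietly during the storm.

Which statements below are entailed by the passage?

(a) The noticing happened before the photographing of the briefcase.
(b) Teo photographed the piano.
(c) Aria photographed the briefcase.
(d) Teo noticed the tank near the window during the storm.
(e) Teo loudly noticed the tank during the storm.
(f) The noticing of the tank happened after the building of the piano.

(d), (f)

(a) Not entailed — the narrative doesn't order the noticing relative to the photographing.
(b) Not entailed — Teo photographed the briefcase, not the piano; the piano belongs to the building event.
(c) Not entailed — the passage has Teo photographing the briefcase, not Aria.
(d) Entailed — the original entails any weakening of itself; this just drops 'quietly'.
(e) Not entailed — 'loudly' adds a manner not in (and inconsistent with) the original.
(f) Entailed — the narrative places the building before the noticing.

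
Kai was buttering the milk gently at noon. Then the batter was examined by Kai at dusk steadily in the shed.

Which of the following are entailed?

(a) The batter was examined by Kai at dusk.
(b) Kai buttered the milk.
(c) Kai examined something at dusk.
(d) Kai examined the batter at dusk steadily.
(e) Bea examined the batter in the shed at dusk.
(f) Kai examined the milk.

(a) Entailed — every conjunct here is already in the original examining event.
(b) Not entailed — 'was buttering' is progressive on an accomplishment; it does not entail the completed 'buttered'.
(c) Entailed — this follows by dropping conjuncts from the examining event's description.
(d) Entailed — this follows by dropping conjuncts from the examining event's description.
(e) Not entailed — the passage has Kai examining the batter, not Bea.
(f) Not entailed — Kai examined the batter, not the milk; the milk belongs to the buttering event.

(a), (c), (d)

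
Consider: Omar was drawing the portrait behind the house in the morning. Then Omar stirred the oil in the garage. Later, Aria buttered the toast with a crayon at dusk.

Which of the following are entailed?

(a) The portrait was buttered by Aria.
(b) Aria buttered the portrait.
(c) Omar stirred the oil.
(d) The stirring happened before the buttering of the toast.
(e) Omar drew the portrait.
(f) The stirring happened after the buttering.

(a) Not entailed — Aria buttered the toast, not the portrait; the portrait belongs to the drawing event.
(b) Not entailed — Aria buttered the toast, not the portrait; the portrait belongs to the drawing event.
(c) Entailed — dropping 'in the garage' leaves a sub-description the original still satisfies.
(d) Entailed — the narrative places the stirring before the buttering.
(e) Not entailed — 'was drawing' is progressive on an accomplishment; it does not entail the completed 'drew'.
(f) Not entailed — the narrative places the stirring before the buttering, not after.

(c), (d)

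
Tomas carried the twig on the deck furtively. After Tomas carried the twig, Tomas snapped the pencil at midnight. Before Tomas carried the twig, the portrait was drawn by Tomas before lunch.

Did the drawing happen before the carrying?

The narrative orders the drawing before the carrying.

yes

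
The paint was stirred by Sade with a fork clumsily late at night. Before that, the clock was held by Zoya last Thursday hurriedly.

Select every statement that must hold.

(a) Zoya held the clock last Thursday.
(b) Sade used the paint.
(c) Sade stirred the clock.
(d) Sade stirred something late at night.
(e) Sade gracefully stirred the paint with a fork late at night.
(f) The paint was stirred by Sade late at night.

(a), (d), (f)

(a) Entailed — every conjunct here is already in the original holding event.
(b) Not entailed — the paint is the patient, not an instrument — Sade used a fork.
(c) Not entailed — Sade stirred the paint, not the clock; the clock belongs to the holding event.
(d) Entailed — dropping 'with a fork', 'clumsily' and generalizing the patient leaves a sub-description the original still satisfies.
(e) Not entailed — 'gracefully' adds a manner not in (and inconsistent with) the original.
(f) Entailed — every conjunct here is already in the original stirring event.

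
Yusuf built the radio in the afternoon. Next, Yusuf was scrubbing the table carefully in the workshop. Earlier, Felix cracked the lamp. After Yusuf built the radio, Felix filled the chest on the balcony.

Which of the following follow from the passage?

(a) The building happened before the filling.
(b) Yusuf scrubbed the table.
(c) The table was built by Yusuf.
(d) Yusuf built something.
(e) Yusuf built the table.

(a), (b), (d)

(a) Entailed — the narrative places the building before the filling.
(b) Entailed — 'scrub' is an activity; 'was scrubbing' entails that some scrubbing happened, so 'scrubbed' holds.
(c) Not entailed — Yusuf built the radio, not the table; the table belongs to the scrubbing event.
(d) Entailed — every conjunct here is already in the original building event.
(e) Not entailed — Yusuf built the radio, not the table; the table belongs to the scrubbing event.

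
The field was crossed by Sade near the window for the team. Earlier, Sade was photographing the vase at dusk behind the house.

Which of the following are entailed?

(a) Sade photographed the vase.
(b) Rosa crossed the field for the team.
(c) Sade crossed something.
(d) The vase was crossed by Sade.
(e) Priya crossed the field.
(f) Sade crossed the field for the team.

(c), (f)

(a) Not entailed — 'was photographing' is progressive on an accomplishment; it does not entail the completed 'photographed'.
(b) Not entailed — the passage has Sade crossing the field, not Rosa.
(c) Entailed — every conjunct here is already in the original crossing event.
(d) Not entailed — Sade crossed the field, not the vase; the vase belongs to the photographing event.
(e) Not entailed — the passage has Sade crossing the field, not Priya.
(f) Entailed — this follows by dropping conjuncts from the crossing event's description.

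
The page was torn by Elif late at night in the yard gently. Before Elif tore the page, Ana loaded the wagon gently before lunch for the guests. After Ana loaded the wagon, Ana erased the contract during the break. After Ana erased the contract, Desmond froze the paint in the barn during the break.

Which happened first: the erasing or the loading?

the loading

The connectives place the loading before the erasing.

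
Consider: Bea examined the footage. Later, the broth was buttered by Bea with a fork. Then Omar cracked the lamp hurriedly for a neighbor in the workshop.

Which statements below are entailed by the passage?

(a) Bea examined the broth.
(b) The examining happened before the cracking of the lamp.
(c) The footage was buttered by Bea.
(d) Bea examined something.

(a) Not entailed — Bea examined the footage, not the broth; the broth belongs to the buttering event.
(b) Entailed — the narrative places the examining before the cracking.
(c) Not entailed — Bea buttered the broth, not the footage; the footage belongs to the examining event.
(d) Entailed — every conjunct here is already in the original examining event.

(b), (d)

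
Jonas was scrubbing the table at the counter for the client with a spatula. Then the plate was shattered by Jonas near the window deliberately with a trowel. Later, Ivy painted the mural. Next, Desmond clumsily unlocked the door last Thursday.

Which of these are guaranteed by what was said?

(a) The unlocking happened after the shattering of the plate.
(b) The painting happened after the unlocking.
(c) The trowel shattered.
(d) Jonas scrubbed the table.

(a), (d)

(a) Entailed — the narrative places the shattering before the unlocking.
(b) Not entailed — the narrative places the painting before the unlocking, not after.
(c) Not entailed — the plate is what shattered, not the trowel.
(d) Entailed — 'scrub' is an activity; 'was scrubbing' entails that some scrubbing happened, so 'scrubbed' holds.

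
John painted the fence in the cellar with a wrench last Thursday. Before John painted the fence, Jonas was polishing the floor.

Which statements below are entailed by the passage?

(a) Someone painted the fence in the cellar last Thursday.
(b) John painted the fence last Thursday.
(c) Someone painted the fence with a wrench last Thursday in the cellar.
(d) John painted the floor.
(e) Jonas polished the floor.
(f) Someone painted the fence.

(a) Entailed — the original entails any weakening of itself; this just drops 'with a wrench' and generalizes the agent.
(b) Entailed — every conjunct here is already in the original painting event.
(c) Entailed — every conjunct here is already in the original painting event.
(d) Not entailed — John painted the fence, not the floor; the floor belongs to the polishing event.
(e) Entailed — 'polish' is an activity; 'was polishing' entails that some polishing happened, so 'polished' holds.
(f) Entailed — dropping 'with a wrench', 'in the cellar', 'last Thursday' and generalizing the agent leaves a sub-description the original still satisfies.

(a), (b), (c), (e), (f)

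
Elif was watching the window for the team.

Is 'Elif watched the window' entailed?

yes

'watch' is atelic; if Elif was watching the window, then Elif watched the window (for some time).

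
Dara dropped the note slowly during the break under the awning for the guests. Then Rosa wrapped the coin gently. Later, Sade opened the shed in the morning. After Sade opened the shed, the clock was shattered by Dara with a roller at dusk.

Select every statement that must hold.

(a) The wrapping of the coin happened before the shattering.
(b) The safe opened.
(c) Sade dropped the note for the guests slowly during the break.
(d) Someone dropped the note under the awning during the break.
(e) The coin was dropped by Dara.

(a) Entailed — the narrative places the wrapping before the shattering.
(b) Not entailed — the shed is what opened, not the safe.
(c) Not entailed — the passage has Dara dropping the note, not Sade.
(d) Entailed — this follows by dropping conjuncts from the dropping event's description.
(e) Not entailed — Dara dropped the note, not the coin; the coin belongs to the wrapping event.

(a), (d)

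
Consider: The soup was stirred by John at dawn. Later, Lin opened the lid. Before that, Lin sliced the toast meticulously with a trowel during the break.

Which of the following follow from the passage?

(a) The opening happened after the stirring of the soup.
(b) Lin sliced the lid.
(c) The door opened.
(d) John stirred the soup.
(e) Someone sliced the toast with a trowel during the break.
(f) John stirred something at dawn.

(a), (d), (e), (f)

(a) Entailed — the narrative places the stirring before the opening.
(b) Not entailed — Lin sliced the toast, not the lid; the lid belongs to the opening event.
(c) Not entailed — the lid is what opened, not the door.
(d) Entailed — every conjunct here is already in the original stirring event.
(e) Entailed — this follows by dropping conjuncts from the slicing event's description.
(f) Entailed — generalizing the patient leaves a sub-description the original still satisfies.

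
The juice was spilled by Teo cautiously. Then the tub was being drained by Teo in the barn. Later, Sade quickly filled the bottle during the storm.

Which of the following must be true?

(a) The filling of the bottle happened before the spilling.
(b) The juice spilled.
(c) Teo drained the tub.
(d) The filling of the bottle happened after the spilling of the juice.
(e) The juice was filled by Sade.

(a) Not entailed — the narrative places the spilling before the filling, not after.
(b) Entailed — 'Teo spilled the juice' is causative; it entails the inchoative 'the juice spilled'.
(c) Not entailed — 'was draining' is progressive on an accomplishment; it does not entail the completed 'drained'.
(d) Entailed — the narrative places the spilling before the filling.
(e) Not entailed — Sade filled the bottle, not the juice; the juice belongs to the spilling event.

(b), (d)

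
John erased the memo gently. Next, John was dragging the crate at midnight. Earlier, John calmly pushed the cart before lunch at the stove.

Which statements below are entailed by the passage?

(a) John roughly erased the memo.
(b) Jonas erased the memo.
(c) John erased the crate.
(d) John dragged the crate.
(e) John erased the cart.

(a) Not entailed — 'roughly' adds a manner not in (and inconsistent with) the original.
(b) Not entailed — the passage has John erasing the memo, not Jonas.
(c) Not entailed — John erased the memo, not the crate; the crate belongs to the dragging event.
(d) Entailed — 'drag' is an activity; 'was dragging' entails that some dragging happened, so 'dragged' holds.
(e) Not entailed — John erased the memo, not the cart; the cart belongs to the pushing event.

(d)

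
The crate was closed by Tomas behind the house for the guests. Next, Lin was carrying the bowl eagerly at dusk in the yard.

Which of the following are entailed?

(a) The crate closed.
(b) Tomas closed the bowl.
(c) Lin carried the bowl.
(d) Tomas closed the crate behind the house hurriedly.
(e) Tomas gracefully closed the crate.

(a), (c)

(a) Entailed — 'Tomas closed the crate' is causative; it entails the inchoative 'the crate closed'.
(b) Not entailed — Tomas closed the crate, not the bowl; the bowl belongs to the carrying event.
(c) Entailed — 'carry' is an activity; 'was carrying' entails that some carrying happened, so 'carried' holds.
(d) Not entailed — 'hurriedly' adds information not in the original event.
(e) Not entailed — 'gracefully' adds information not in the original event.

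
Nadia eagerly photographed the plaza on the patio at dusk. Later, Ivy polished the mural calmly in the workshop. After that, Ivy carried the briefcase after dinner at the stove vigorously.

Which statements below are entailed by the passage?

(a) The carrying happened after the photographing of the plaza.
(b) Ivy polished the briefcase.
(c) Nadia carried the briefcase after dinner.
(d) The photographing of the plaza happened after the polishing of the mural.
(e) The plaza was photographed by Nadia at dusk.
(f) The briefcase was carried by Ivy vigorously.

(a) Entailed — the narrative places the photographing before the carrying.
(b) Not entailed — Ivy polished the mural, not the briefcase; the briefcase belongs to the carrying event.
(c) Not entailed — the passage has Ivy carrying the briefcase, not Nadia.
(d) Not entailed — the narrative places the photographing before the polishing, not after.
(e) Entailed — dropping 'on the patio', 'eagerly' leaves a sub-description the original still satisfies.
(f) Entailed — every conjunct here is already in the original carrying event.

(a), (e), (f)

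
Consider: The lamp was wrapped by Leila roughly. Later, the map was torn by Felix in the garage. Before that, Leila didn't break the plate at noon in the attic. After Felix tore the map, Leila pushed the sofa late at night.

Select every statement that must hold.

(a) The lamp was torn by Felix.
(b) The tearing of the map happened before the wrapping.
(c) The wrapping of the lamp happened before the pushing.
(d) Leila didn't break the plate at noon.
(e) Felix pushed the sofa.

(c)

(a) Not entailed — Felix tore the map, not the lamp; the lamp belongs to the wrapping event.
(b) Not entailed — the narrative places the wrapping before the tearing, not after.
(c) Entailed — the narrative places the wrapping before the pushing.
(d) Not entailed — dropping 'in the attic' under negation is not valid — the original leaves open that Leila broke the plate some other way.
(e) Not entailed — the passage has Leila pushing the sofa, not Felix.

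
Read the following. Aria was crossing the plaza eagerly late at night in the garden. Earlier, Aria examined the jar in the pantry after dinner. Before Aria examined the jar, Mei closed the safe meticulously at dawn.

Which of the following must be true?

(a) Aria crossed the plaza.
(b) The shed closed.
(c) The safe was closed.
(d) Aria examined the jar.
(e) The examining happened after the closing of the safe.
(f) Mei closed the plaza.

(a) Not entailed — 'was crossing' is progressive on an accomplishment; it does not entail the completed 'crossed'.
(b) Not entailed — the safe is what closed, not the shed.
(c) Entailed — dropping 'at dawn', 'meticulously' and generalizing the agent leaves a sub-description the original still satisfies.
(d) Entailed — every conjunct here is already in the original examining event.
(e) Entailed — the narrative places the closing before the examining.
(f) Not entailed — Mei closed the safe, not the plaza; the plaza belongs to the crossing event.

(c), (d), (e)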